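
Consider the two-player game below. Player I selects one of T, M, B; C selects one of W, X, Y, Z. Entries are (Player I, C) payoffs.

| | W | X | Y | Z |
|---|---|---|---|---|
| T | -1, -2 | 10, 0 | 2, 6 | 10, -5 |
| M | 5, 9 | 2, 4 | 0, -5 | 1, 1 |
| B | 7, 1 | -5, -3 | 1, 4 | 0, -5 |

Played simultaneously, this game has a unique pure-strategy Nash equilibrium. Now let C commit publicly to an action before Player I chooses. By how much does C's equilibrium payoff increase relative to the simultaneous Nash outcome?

Player I best-responds to each possible C move:
- W → Player I plays B (best of -1, 5, 7); C gets 1.
- X → Player I plays T (best of 10, 2, -5); C gets 0.
- Y → Player I plays T (best of 2, 0, 1); C gets 6.
- Z → Player I plays T (best of 10, 1, 0); C gets -5.
Maximizing over 1, 0, 6, -5, C chooses Y. Subgame-perfect outcome: (T, Y) with payoffs (2, 6).
For the simultaneous game, intersect best replies.
Player I's best replies: W→B; X→T; Y→T; Z→T.
C's best replies: T→Y; M→W; B→Y.
Only (T, Y) has each player best-responding; Nash payoffs (2, 6).
C's commitment gain: 6 − 6 = 0.

0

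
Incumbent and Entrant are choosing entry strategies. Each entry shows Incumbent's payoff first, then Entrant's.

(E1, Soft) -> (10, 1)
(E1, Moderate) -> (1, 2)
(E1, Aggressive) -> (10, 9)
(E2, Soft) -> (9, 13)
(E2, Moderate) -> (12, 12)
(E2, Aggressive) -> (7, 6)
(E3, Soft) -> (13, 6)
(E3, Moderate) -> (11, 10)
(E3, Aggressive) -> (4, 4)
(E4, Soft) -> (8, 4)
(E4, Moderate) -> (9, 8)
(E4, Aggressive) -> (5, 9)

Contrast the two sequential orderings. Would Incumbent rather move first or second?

second

If Incumbent leads: Entrant's best replies are E1→Aggressive, E2→Soft, E3→Moderate, E4→Aggressive; Incumbent's induced payoffs 10, 9, 11, 5; outcome (E3, Moderate), payoffs (11, 10).
If Entrant leads: Incumbent's best replies are Soft→E3, Moderate→E2, Aggressive→E1; Entrant's induced payoffs 6, 12, 9; outcome (E2, Moderate), payoffs (12, 12).
Incumbent gets 11 moving first and 12 moving second, so Incumbent prefers to move second.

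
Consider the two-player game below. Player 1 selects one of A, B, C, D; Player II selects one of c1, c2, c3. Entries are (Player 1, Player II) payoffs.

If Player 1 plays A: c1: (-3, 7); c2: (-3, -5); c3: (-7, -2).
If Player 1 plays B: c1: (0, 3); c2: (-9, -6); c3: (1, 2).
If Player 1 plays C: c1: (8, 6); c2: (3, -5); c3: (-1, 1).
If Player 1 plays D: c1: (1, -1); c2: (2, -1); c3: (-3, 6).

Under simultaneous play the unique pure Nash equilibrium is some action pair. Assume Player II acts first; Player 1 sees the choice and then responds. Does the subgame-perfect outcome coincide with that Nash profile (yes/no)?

yes

Work backward from Player 1's decision.
- c1: Player 1 compares -3, 0, 8, 1 and picks C; Player II would get 6.
- c2: Player 1 compares -3, -9, 3, 2 and picks C; Player II would get -5.
- c3: Player 1 compares -7, 1, -1, -3 and picks B; Player II would get 2.
Among 6, -5, 2, the best is 6 at c1. Subgame-perfect outcome: (C, c1) with payoffs (8, 6).
Now find the simultaneous Nash equilibrium.
Player 1's best replies: c1→C; c2→C; c3→B.
Player II's best replies: A→c1; B→c1; C→c1; D→c3.
The unique mutual best reply is (C, c1), giving (8, 6).
Sequential outcome (C, c1) coincides with the Nash profile (C, c1).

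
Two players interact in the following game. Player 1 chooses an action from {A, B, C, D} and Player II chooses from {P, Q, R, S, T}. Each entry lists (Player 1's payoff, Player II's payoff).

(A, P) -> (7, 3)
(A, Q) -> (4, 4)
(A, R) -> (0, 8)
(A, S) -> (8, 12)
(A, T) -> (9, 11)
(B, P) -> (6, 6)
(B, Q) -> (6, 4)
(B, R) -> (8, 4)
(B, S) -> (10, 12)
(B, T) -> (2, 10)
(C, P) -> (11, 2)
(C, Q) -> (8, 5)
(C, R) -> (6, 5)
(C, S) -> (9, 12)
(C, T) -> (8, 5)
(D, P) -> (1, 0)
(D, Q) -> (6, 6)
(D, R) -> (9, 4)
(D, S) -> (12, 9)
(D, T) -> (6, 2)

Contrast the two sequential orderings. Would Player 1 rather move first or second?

first

If Player 1 leads: Player II's best replies are A→S, B→S, C→S, D→S; Player 1's induced payoffs 8, 10, 9, 12; outcome (D, S), payoffs (12, 9).
If Player II leads: Player 1's best replies are P→C, Q→C, R→D, S→D, T→A; Player II's induced payoffs 2, 5, 4, 9, 11; outcome (A, T), payoffs (9, 11).
Player 1 gets 12 moving first and 9 moving second, so Player 1 prefers to move first.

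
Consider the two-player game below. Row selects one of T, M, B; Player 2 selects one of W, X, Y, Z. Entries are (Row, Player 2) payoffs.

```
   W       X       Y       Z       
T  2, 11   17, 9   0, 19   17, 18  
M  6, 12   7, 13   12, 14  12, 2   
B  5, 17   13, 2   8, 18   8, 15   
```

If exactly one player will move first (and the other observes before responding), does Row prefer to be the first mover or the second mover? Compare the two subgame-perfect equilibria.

If Row leads: Player 2's best replies are T→Y, M→Y, B→Y; Row's induced payoffs 0, 12, 8; outcome (M, Y), payoffs (12, 14).
If Player 2 leads: Row's best replies are W→M, X→T, Y→M, Z→T; Player 2's induced payoffs 12, 9, 14, 18; outcome (T, Z), payoffs (17, 18).
Row gets 12 moving first and 17 moving second, so Row prefers to move second.

second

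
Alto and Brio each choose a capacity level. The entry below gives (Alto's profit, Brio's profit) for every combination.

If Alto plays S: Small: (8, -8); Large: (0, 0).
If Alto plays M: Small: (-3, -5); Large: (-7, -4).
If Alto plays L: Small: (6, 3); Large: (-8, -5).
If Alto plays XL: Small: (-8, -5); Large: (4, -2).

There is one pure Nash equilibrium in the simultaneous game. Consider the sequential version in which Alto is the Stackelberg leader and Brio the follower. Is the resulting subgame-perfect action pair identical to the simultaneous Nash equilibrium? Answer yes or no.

Work backward from Brio's decision.
- S → Brio plays Large (best of -8, 0); Alto gets 0.
- M → Brio plays Large (best of -5, -4); Alto gets -7.
- L → Brio plays Small (best of 3, -5); Alto gets 6.
- XL → Brio plays Large (best of -5, -2); Alto gets 4.
Alto's induced payoffs are 0, -7, 6, 4, so Alto commits to L. Subgame-perfect outcome: (L, Small) with payoffs (6, 3).
Under simultaneous play:
Alto's best replies: Small→S; Large→XL.
Brio's best replies: S→Large; M→Large; L→Small; XL→Large.
Only (XL, Large) has each player best-responding; Nash payoffs (4, -2).
Sequential outcome (L, Small) differs from the Nash profile (XL, Large).

no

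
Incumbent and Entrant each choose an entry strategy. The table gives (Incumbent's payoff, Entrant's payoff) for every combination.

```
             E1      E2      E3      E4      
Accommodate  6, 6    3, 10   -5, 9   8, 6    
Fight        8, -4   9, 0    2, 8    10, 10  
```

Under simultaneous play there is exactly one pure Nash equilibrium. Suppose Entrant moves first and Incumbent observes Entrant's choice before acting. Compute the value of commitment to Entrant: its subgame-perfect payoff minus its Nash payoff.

0

Solve by backward induction (Entrant leads).
- E1: Incumbent compares 6, 8 and picks Fight; Entrant would get -4.
- E2: Incumbent compares 3, 9 and picks Fight; Entrant would get 0.
- E3: Incumbent compares -5, 2 and picks Fight; Entrant would get 8.
- E4: Incumbent compares 8, 10 and picks Fight; Entrant would get 10.
Among -4, 0, 8, 10, the best is 10 at E4. Subgame-perfect outcome: (Fight, E4) with payoffs (10, 10).
Under simultaneous play:
Incumbent's best replies: E1→Fight; E2→Fight; E3→Fight; E4→Fight.
Entrant's best replies: Accommodate→E2; Fight→E4.
The unique mutual best reply is (Fight, E4), giving (10, 10).
Entrant's commitment gain: 10 − 10 = 0.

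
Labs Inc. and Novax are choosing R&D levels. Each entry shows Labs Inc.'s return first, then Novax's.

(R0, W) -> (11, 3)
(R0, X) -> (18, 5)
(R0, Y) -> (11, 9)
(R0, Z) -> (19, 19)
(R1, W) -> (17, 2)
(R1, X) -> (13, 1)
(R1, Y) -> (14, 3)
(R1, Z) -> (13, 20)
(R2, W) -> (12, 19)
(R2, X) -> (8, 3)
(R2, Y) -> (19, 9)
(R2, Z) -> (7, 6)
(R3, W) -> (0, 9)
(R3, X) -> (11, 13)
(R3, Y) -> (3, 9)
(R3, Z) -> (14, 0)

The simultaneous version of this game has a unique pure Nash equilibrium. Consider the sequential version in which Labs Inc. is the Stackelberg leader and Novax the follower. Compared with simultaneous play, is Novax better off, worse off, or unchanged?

unchanged

Backward induction with Labs Inc. moving first.
- R0 → Novax plays Z (best of 3, 5, 9, 19); Labs Inc. gets 19.
- R1 → Novax plays Z (best of 2, 1, 3, 20); Labs Inc. gets 13.
- R2 → Novax plays W (best of 19, 3, 9, 6); Labs Inc. gets 12.
- R3 → Novax plays X (best of 9, 13, 9, 0); Labs Inc. gets 11.
Among 19, 13, 12, 11, the best is 19 at R0. Subgame-perfect outcome: (R0, Z) with payoffs (19, 19).
For the simultaneous game, intersect best replies.
Labs Inc.'s best replies: W→R1; X→R0; Y→R2; Z→R0.
Novax's best replies: R0→Z; R1→Z; R2→W; R3→X.
The unique mutual best reply is (R0, Z), giving (19, 19).
Novax earns 19 sequentially versus 19 at the Nash outcome: unchanged.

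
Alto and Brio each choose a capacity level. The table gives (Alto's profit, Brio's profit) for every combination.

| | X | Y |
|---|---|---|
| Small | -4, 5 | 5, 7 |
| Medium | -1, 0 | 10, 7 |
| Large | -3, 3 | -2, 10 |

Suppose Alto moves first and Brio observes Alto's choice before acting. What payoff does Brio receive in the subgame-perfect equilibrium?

Brio best-responds to each possible Alto move:
- Small: Brio compares 5, 7 and picks Y; Alto would get 5.
- Medium: Brio compares 0, 7 and picks Y; Alto would get 10.
- Large: Brio compares 3, 10 and picks Y; Alto would get -2.
Maximizing over 5, 10, -2, Alto chooses Medium. Subgame-perfect outcome: (Medium, Y) with payoffs (10, 7).

7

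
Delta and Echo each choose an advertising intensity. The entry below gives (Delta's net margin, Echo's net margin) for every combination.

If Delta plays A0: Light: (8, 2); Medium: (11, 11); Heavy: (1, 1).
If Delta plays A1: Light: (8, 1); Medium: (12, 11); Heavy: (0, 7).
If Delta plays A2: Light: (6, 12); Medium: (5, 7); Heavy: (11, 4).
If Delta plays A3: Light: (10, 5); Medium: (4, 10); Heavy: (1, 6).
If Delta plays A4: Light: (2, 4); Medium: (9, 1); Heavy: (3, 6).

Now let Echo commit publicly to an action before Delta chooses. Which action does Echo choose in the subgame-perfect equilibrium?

Backward induction with Echo moving first.
- Light: BR = A3, leader payoff 5.
- Medium: BR = A1, leader payoff 11.
- Heavy: BR = A2, leader payoff 4.
Maximizing over 5, 11, 4, Echo chooses Medium. Subgame-perfect outcome: (A1, Medium) with payoffs (12, 11).

Medium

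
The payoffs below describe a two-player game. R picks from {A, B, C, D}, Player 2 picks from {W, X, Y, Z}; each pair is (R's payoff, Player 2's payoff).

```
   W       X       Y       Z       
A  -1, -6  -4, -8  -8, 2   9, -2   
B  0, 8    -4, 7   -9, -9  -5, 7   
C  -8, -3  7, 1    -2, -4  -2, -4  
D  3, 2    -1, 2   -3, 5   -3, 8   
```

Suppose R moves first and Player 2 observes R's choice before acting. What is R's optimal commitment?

C

Solve by backward induction (R leads).
- A: Player 2 compares -6, -8, 2, -2 and picks Y; R would get -8.
- B: Player 2 compares 8, 7, -9, 7 and picks W; R would get 0.
- C: Player 2 compares -3, 1, -4, -4 and picks X; R would get 7.
- D: Player 2 compares 2, 2, 5, 8 and picks Z; R would get -3.
Among -8, 0, 7, -3, the best is 7 at C. Subgame-perfect outcome: (C, X) with payoffs (7, 1).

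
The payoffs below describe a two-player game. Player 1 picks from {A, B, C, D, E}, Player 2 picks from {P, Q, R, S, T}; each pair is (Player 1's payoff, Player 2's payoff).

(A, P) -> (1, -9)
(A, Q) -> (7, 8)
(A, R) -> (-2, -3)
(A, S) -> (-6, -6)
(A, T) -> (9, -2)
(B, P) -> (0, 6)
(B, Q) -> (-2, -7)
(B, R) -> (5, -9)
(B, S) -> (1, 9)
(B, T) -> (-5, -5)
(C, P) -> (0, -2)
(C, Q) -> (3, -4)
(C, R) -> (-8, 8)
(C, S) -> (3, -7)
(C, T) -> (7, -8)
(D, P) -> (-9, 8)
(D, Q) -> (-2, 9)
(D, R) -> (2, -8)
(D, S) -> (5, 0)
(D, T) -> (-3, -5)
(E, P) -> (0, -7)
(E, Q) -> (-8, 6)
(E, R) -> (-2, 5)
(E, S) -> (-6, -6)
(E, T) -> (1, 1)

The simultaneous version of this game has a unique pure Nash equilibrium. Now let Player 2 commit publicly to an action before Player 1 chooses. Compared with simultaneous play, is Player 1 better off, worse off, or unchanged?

unchanged

Work backward from Player 1's decision.
- P: BR = A, leader payoff -9.
- Q: BR = A, leader payoff 8.
- R: BR = B, leader payoff -9.
- S: BR = D, leader payoff 0.
- T: BR = A, leader payoff -2.
Player 2's induced payoffs are -9, 8, -9, 0, -2, so Player 2 commits to Q. Subgame-perfect outcome: (A, Q) with payoffs (7, 8).
Under simultaneous play:
Player 1's best replies: P→A; Q→A; R→B; S→D; T→A.
Player 2's best replies: A→Q; B→S; C→R; D→Q; E→Q.
The unique mutual best reply is (A, Q), giving (7, 8).
Player 1 earns 7 sequentially versus 7 at the Nash outcome: unchanged.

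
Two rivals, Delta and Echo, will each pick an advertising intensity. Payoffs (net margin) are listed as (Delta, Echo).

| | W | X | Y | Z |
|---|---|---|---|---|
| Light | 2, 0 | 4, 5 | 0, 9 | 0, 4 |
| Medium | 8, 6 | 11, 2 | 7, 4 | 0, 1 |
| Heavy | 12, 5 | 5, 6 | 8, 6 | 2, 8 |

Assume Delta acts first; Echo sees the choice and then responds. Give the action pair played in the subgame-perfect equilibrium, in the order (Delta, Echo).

Solve by backward induction (Delta leads).
- Light → Echo plays Y (best of 0, 5, 9, 4); Delta gets 0.
- Medium → Echo plays W (best of 6, 2, 4, 1); Delta gets 8.
- Heavy → Echo plays Z (best of 5, 6, 6, 8); Delta gets 2.
Delta's induced payoffs are 0, 8, 2, so Delta commits to Medium. Subgame-perfect outcome: (Medium, W) with payoffs (8, 6).

(Medium, W)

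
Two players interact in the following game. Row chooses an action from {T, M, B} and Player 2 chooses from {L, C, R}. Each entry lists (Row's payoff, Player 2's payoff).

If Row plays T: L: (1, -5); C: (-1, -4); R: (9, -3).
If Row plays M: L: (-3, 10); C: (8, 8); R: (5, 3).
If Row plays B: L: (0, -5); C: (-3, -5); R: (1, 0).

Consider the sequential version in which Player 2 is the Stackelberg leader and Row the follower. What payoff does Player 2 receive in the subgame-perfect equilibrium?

Row best-responds to each possible Player 2 move:
- L: Row compares 1, -3, 0 and picks T; Player 2 would get -5.
- C: Row compares -1, 8, -3 and picks M; Player 2 would get 8.
- R: Row compares 9, 5, 1 and picks T; Player 2 would get -3.
Among -5, 8, -3, the best is 8 at C. Subgame-perfect outcome: (M, C) with payoffs (8, 8).

8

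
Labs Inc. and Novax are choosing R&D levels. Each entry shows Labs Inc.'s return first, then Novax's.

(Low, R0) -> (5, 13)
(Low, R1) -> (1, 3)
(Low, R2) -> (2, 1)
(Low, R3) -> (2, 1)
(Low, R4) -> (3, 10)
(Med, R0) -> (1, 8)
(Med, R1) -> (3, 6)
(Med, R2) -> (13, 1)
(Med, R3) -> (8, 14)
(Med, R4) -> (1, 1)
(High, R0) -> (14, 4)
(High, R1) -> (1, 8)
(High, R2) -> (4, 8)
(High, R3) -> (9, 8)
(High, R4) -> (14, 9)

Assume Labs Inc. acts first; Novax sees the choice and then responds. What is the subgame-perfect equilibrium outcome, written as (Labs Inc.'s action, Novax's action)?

Solve by backward induction (Labs Inc. leads).
- Low: Novax compares 13, 3, 1, 1, 10 and picks R0; Labs Inc. would get 5.
- Med: Novax compares 8, 6, 1, 14, 1 and picks R3; Labs Inc. would get 8.
- High: Novax compares 4, 8, 8, 8, 9 and picks R4; Labs Inc. would get 14.
Maximizing over 5, 8, 14, Labs Inc. chooses High. Subgame-perfect outcome: (High, R4) with payoffs (14, 9).

(High, R4)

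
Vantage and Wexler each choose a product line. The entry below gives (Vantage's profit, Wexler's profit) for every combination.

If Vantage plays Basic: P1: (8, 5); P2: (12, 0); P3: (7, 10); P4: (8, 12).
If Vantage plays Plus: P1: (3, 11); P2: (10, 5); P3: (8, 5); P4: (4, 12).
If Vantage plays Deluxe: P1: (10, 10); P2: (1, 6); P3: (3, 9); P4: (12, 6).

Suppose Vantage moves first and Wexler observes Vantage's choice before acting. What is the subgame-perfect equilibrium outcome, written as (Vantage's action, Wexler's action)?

(Deluxe, P1)

Backward induction with Vantage moving first.
- Basic → Wexler plays P4 (best of 5, 0, 10, 12); Vantage gets 8.
- Plus → Wexler plays P4 (best of 11, 5, 5, 12); Vantage gets 4.
- Deluxe → Wexler plays P1 (best of 10, 6, 9, 6); Vantage gets 10.
Among 8, 4, 10, the best is 10 at Deluxe. Subgame-perfect outcome: (Deluxe, P1) with payoffs (10, 10).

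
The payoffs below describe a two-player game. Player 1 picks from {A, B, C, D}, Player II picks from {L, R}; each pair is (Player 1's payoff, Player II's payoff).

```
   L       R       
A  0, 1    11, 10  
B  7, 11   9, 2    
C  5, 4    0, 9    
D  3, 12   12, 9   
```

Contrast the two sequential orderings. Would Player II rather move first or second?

If Player 1 leads: Player II's best replies are A→R, B→L, C→R, D→L; Player 1's induced payoffs 11, 7, 0, 3; outcome (A, R), payoffs (11, 10).
If Player II leads: Player 1's best replies are L→B, R→D; Player II's induced payoffs 11, 9; outcome (B, L), payoffs (7, 11).
Player II gets 11 moving first and 10 moving second, so Player II prefers to move first.

first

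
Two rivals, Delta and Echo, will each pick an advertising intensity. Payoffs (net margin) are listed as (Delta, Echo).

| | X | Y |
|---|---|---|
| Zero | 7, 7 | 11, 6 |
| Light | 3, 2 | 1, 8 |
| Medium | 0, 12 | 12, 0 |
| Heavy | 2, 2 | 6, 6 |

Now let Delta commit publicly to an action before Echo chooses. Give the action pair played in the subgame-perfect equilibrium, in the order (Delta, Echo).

(Zero, X)

Work backward from Echo's decision.
- Zero: BR = X, leader payoff 7.
- Light: BR = Y, leader payoff 1.
- Medium: BR = X, leader payoff 0.
- Heavy: BR = Y, leader payoff 6.
Maximizing over 7, 1, 0, 6, Delta chooses Zero. Subgame-perfect outcome: (Zero, X) with payoffs (7, 7).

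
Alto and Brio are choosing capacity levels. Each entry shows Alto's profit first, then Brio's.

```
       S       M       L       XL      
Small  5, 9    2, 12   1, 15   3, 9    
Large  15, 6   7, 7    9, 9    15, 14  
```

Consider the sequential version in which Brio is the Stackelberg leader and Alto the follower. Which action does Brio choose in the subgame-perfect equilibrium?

Solve by backward induction (Brio leads).
- S → Alto plays Large (best of 5, 15); Brio gets 6.
- M → Alto plays Large (best of 2, 7); Brio gets 7.
- L → Alto plays Large (best of 1, 9); Brio gets 9.
- XL → Alto plays Large (best of 3, 15); Brio gets 14.
Maximizing over 6, 7, 9, 14, Brio chooses XL. Subgame-perfect outcome: (Large, XL) with payoffs (15, 14).

XL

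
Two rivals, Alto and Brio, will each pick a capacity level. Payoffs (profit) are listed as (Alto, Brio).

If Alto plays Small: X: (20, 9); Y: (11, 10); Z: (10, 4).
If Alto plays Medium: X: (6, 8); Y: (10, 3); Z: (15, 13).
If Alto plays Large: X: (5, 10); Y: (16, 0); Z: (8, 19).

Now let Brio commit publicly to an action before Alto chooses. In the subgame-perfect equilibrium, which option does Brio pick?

Backward induction with Brio moving first.
- X: BR = Small, leader payoff 9.
- Y: BR = Large, leader payoff 0.
- Z: BR = Medium, leader payoff 13.
Among 9, 0, 13, the best is 13 at Z. Subgame-perfect outcome: (Medium, Z) with payoffs (15, 13).

Z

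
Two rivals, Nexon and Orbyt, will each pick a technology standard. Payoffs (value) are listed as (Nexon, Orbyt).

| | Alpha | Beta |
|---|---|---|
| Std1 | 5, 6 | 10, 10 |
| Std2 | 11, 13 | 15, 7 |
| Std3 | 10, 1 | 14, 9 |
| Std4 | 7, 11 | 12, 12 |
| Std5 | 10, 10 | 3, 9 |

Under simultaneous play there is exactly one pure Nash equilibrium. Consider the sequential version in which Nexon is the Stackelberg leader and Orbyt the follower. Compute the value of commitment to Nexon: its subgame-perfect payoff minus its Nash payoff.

Orbyt best-responds to each possible Nexon move:
- Std1 → Orbyt plays Beta (best of 6, 10); Nexon gets 10.
- Std2 → Orbyt plays Alpha (best of 13, 7); Nexon gets 11.
- Std3 → Orbyt plays Beta (best of 1, 9); Nexon gets 14.
- Std4 → Orbyt plays Beta (best of 11, 12); Nexon gets 12.
- Std5 → Orbyt plays Alpha (best of 10, 9); Nexon gets 10.
Maximizing over 10, 11, 14, 12, 10, Nexon chooses Std3. Subgame-perfect outcome: (Std3, Beta) with payoffs (14, 9).
Now find the simultaneous Nash equilibrium.
Nexon's best replies: Alpha→Std2; Beta→Std2.
Orbyt's best replies: Std1→Beta; Std2→Alpha; Std3→Beta; Std4→Beta; Std5→Alpha.
Only (Std2, Alpha) has each player best-responding; Nash payoffs (11, 13).
Nexon's commitment gain: 14 − 11 = 3.

3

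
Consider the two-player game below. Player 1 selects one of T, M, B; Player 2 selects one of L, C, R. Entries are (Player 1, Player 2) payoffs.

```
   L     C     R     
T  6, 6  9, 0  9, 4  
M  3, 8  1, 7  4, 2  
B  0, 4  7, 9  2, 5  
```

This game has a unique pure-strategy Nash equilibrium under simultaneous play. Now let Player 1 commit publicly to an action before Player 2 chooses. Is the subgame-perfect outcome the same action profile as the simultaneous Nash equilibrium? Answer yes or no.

Solve by backward induction (Player 1 leads).
- T → Player 2 plays L (best of 6, 0, 4); Player 1 gets 6.
- M → Player 2 plays L (best of 8, 7, 2); Player 1 gets 3.
- B → Player 2 plays C (best of 4, 9, 5); Player 1 gets 7.
Player 1's induced payoffs are 6, 3, 7, so Player 1 commits to B. Subgame-perfect outcome: (B, C) with payoffs (7, 9).
Under simultaneous play:
Player 1's best replies: L→T; C→T; R→T.
Player 2's best replies: T→L; M→L; B→C.
The unique mutual best reply is (T, L), giving (6, 6).
Sequential outcome (B, C) differs from the Nash profile (T, L).

no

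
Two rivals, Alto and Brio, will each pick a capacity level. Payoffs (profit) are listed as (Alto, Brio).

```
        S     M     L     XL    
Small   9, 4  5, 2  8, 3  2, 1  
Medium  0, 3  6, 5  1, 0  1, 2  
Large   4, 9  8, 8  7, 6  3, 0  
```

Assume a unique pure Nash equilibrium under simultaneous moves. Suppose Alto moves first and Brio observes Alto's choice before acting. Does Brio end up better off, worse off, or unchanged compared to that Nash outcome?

Brio best-responds to each possible Alto move:
- Small: BR = S, leader payoff 9.
- Medium: BR = M, leader payoff 6.
- Large: BR = S, leader payoff 4.
Maximizing over 9, 6, 4, Alto chooses Small. Subgame-perfect outcome: (Small, S) with payoffs (9, 4).
Now find the simultaneous Nash equilibrium.
Alto's best replies: S→Small; M→Large; L→Small; XL→Large.
Brio's best replies: Small→S; Medium→M; Large→S.
The unique mutual best reply is (Small, S), giving (9, 4).
Brio earns 4 sequentially versus 4 at the Nash outcome: unchanged.

unchanged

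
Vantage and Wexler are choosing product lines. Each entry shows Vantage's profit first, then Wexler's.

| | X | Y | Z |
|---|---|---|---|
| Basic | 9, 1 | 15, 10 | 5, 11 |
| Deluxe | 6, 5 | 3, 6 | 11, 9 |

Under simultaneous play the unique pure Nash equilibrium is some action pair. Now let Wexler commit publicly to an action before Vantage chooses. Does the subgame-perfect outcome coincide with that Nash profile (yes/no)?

Vantage best-responds to each possible Wexler move:
- X → Vantage plays Basic (best of 9, 6); Wexler gets 1.
- Y → Vantage plays Basic (best of 15, 3); Wexler gets 10.
- Z → Vantage plays Deluxe (best of 5, 11); Wexler gets 9.
Maximizing over 1, 10, 9, Wexler chooses Y. Subgame-perfect outcome: (Basic, Y) with payoffs (15, 10).
Now find the simultaneous Nash equilibrium.
Vantage's best replies: X→Basic; Y→Basic; Z→Deluxe.
Wexler's best replies: Basic→Z; Deluxe→Z.
The unique mutual best reply is (Deluxe, Z), giving (11, 9).
Sequential outcome (Basic, Y) differs from the Nash profile (Deluxe, Z).

no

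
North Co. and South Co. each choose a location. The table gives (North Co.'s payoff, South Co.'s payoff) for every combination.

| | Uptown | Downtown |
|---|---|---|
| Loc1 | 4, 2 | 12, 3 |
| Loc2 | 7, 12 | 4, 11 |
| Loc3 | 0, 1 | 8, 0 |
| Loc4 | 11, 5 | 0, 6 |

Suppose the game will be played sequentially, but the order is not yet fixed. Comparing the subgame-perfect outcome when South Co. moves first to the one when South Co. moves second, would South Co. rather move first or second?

If North Co. leads: South Co.'s best replies are Loc1→Downtown, Loc2→Uptown, Loc3→Uptown, Loc4→Downtown; North Co.'s induced payoffs 12, 7, 0, 0; outcome (Loc1, Downtown), payoffs (12, 3).
If South Co. leads: North Co.'s best replies are Uptown→Loc4, Downtown→Loc1; South Co.'s induced payoffs 5, 3; outcome (Loc4, Uptown), payoffs (11, 5).
South Co. gets 5 moving first and 3 moving second, so South Co. prefers to move first.

first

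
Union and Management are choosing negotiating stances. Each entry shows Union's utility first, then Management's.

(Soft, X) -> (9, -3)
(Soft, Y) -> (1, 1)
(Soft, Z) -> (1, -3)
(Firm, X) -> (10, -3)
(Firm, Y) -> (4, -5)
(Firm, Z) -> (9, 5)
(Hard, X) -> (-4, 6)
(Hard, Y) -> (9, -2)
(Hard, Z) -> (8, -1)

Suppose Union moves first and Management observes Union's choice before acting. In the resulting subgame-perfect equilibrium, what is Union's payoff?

9

Backward induction with Union moving first.
- Soft: Management compares -3, 1, -3 and picks Y; Union would get 1.
- Firm: Management compares -3, -5, 5 and picks Z; Union would get 9.
- Hard: Management compares 6, -2, -1 and picks X; Union would get -4.
Union's induced payoffs are 1, 9, -4, so Union commits to Firm. Subgame-perfect outcome: (Firm, Z) with payoffs (9, 5).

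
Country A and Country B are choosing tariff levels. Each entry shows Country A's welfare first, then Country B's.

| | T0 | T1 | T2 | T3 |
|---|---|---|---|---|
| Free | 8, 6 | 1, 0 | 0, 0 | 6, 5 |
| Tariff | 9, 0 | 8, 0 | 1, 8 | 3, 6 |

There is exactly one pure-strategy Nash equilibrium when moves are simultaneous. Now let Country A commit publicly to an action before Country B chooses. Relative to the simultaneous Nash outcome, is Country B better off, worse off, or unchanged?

Backward induction with Country A moving first.
- Free → Country B plays T0 (best of 6, 0, 0, 5); Country A gets 8.
- Tariff → Country B plays T2 (best of 0, 0, 8, 6); Country A gets 1.
Maximizing over 8, 1, Country A chooses Free. Subgame-perfect outcome: (Free, T0) with payoffs (8, 6).
Under simultaneous play:
Country A's best replies: T0→Tariff; T1→Tariff; T2→Tariff; T3→Free.
Country B's best replies: Free→T0; Tariff→T2.
Only (Tariff, T2) has each player best-responding; Nash payoffs (1, 8).
Country B earns 6 sequentially versus 8 at the Nash outcome: worse off.

worse off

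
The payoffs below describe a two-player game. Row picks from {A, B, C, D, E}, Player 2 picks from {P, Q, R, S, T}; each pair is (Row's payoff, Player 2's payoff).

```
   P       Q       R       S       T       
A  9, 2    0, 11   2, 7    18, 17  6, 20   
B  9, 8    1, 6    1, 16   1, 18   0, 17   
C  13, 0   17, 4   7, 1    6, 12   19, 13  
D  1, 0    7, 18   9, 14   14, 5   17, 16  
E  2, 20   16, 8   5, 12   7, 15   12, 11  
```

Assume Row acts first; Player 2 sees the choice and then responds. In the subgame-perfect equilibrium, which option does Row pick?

Solve by backward induction (Row leads).
- A: BR = T, leader payoff 6.
- B: BR = S, leader payoff 1.
- C: BR = T, leader payoff 19.
- D: BR = Q, leader payoff 7.
- E: BR = P, leader payoff 2.
Among 6, 1, 19, 7, 2, the best is 19 at C. Subgame-perfect outcome: (C, T) with payoffs (19, 13).

C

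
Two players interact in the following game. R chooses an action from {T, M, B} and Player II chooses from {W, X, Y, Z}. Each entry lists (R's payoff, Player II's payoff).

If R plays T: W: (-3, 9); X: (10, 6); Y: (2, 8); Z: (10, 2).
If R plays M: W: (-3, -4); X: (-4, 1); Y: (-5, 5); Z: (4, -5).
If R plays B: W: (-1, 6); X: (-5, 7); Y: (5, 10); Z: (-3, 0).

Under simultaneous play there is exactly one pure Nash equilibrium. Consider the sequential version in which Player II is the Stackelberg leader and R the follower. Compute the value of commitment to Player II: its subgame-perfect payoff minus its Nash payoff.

Solve by backward induction (Player II leads).
- W: R compares -3, -3, -1 and picks B; Player II would get 6.
- X: R compares 10, -4, -5 and picks T; Player II would get 6.
- Y: R compares 2, -5, 5 and picks B; Player II would get 10.
- Z: R compares 10, 4, -3 and picks T; Player II would get 2.
Player II's induced payoffs are 6, 6, 10, 2, so Player II commits to Y. Subgame-perfect outcome: (B, Y) with payoffs (5, 10).
Now find the simultaneous Nash equilibrium.
R's best replies: W→B; X→T; Y→B; Z→T.
Player II's best replies: T→W; M→Y; B→Y.
The unique mutual best reply is (B, Y), giving (5, 10).
Player II's commitment gain: 10 − 10 = 0.

0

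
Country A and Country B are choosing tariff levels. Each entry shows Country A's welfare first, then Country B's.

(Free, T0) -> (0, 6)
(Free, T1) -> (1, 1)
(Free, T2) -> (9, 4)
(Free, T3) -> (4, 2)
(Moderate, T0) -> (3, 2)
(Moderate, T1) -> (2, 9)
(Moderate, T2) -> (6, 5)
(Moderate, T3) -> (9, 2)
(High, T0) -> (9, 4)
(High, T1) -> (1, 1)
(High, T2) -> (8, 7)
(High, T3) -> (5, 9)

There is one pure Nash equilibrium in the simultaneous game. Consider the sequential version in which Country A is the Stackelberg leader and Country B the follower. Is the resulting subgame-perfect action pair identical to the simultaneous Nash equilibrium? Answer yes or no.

Work backward from Country B's decision.
- Free: BR = T0, leader payoff 0.
- Moderate: BR = T1, leader payoff 2.
- High: BR = T3, leader payoff 5.
Among 0, 2, 5, the best is 5 at High. Subgame-perfect outcome: (High, T3) with payoffs (5, 9).
Now find the simultaneous Nash equilibrium.
Country A's best replies: T0→High; T1→Moderate; T2→Free; T3→Moderate.
Country B's best replies: Free→T0; Moderate→T1; High→T3.
The unique mutual best reply is (Moderate, T1), giving (2, 9).
Sequential outcome (High, T3) differs from the Nash profile (Moderate, T1).

no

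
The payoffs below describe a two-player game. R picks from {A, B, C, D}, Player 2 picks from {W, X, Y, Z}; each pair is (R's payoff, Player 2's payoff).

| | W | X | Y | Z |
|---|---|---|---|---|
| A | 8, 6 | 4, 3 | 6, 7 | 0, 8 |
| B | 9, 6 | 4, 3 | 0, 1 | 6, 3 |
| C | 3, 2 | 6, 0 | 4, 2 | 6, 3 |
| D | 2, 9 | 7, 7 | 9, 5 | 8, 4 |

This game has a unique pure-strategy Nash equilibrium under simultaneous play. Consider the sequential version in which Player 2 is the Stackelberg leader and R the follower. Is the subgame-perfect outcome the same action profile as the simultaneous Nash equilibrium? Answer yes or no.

no

R best-responds to each possible Player 2 move:
- W → R plays B (best of 8, 9, 3, 2); Player 2 gets 6.
- X → R plays D (best of 4, 4, 6, 7); Player 2 gets 7.
- Y → R plays D (best of 6, 0, 4, 9); Player 2 gets 5.
- Z → R plays D (best of 0, 6, 6, 8); Player 2 gets 4.
Player 2's induced payoffs are 6, 7, 5, 4, so Player 2 commits to X. Subgame-perfect outcome: (D, X) with payoffs (7, 7).
For the simultaneous game, intersect best replies.
R's best replies: W→B; X→D; Y→D; Z→D.
Player 2's best replies: A→Z; B→W; C→Z; D→W.
The unique mutual best reply is (B, W), giving (9, 6).
Sequential outcome (D, X) differs from the Nash profile (B, W).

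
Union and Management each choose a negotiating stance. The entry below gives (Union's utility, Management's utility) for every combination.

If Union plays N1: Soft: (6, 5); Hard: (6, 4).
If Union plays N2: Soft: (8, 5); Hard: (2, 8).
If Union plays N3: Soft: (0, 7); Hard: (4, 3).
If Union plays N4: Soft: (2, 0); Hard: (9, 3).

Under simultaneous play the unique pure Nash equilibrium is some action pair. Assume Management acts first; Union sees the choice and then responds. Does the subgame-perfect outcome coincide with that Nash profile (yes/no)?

Union best-responds to each possible Management move:
- Soft → Union plays N2 (best of 6, 8, 0, 2); Management gets 5.
- Hard → Union plays N4 (best of 6, 2, 4, 9); Management gets 3.
Among 5, 3, the best is 5 at Soft. Subgame-perfect outcome: (N2, Soft) with payoffs (8, 5).
For the simultaneous game, intersect best replies.
Union's best replies: Soft→N2; Hard→N4.
Management's best replies: N1→Soft; N2→Hard; N3→Soft; N4→Hard.
Only (N4, Hard) has each player best-responding; Nash payoffs (9, 3).
Sequential outcome (N2, Soft) differs from the Nash profile (N4, Hard).

no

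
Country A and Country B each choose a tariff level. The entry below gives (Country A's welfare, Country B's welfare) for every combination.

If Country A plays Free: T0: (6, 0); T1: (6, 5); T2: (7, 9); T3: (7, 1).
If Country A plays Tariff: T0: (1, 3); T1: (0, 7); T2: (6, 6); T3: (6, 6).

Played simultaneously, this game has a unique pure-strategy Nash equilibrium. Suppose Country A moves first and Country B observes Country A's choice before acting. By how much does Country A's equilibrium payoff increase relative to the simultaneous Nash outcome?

0

Work backward from Country B's decision.
- Free: BR = T2, leader payoff 7.
- Tariff: BR = T1, leader payoff 0.
Among 7, 0, the best is 7 at Free. Subgame-perfect outcome: (Free, T2) with payoffs (7, 9).
Now find the simultaneous Nash equilibrium.
Country A's best replies: T0→Free; T1→Free; T2→Free; T3→Free.
Country B's best replies: Free→T2; Tariff→T1.
The unique mutual best reply is (Free, T2), giving (7, 9).
Country A's commitment gain: 7 − 7 = 0.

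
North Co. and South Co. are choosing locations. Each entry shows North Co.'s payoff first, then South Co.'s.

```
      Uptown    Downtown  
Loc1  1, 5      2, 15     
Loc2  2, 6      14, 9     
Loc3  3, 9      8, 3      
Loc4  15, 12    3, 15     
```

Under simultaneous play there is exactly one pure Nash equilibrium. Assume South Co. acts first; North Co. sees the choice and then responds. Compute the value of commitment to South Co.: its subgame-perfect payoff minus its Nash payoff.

3

Backward induction with South Co. moving first.
- Uptown → North Co. plays Loc4 (best of 1, 2, 3, 15); South Co. gets 12.
- Downtown → North Co. plays Loc2 (best of 2, 14, 8, 3); South Co. gets 9.
South Co.'s induced payoffs are 12, 9, so South Co. commits to Uptown. Subgame-perfect outcome: (Loc4, Uptown) with payoffs (15, 12).
For the simultaneous game, intersect best replies.
North Co.'s best replies: Uptown→Loc4; Downtown→Loc2.
South Co.'s best replies: Loc1→Downtown; Loc2→Downtown; Loc3→Uptown; Loc4→Downtown.
Only (Loc2, Downtown) has each player best-responding; Nash payoffs (14, 9).
South Co.'s commitment gain: 12 − 9 = 3.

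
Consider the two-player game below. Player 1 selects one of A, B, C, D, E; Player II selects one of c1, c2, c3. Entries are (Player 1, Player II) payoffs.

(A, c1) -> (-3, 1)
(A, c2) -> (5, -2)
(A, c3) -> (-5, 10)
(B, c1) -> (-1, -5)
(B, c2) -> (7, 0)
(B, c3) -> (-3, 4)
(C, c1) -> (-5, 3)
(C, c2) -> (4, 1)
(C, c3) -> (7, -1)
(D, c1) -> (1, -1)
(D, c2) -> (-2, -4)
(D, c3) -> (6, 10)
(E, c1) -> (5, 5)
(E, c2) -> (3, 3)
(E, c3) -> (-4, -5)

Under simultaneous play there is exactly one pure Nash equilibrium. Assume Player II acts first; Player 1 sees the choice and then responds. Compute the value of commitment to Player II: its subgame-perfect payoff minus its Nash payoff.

0

Work backward from Player 1's decision.
- c1 → Player 1 plays E (best of -3, -1, -5, 1, 5); Player II gets 5.
- c2 → Player 1 plays B (best of 5, 7, 4, -2, 3); Player II gets 0.
- c3 → Player 1 plays C (best of -5, -3, 7, 6, -4); Player II gets -1.
Player II's induced payoffs are 5, 0, -1, so Player II commits to c1. Subgame-perfect outcome: (E, c1) with payoffs (5, 5).
Under simultaneous play:
Player 1's best replies: c1→E; c2→B; c3→C.
Player II's best replies: A→c3; B→c3; C→c1; D→c3; E→c1.
The unique mutual best reply is (E, c1), giving (5, 5).
Player II's commitment gain: 5 − 5 = 0.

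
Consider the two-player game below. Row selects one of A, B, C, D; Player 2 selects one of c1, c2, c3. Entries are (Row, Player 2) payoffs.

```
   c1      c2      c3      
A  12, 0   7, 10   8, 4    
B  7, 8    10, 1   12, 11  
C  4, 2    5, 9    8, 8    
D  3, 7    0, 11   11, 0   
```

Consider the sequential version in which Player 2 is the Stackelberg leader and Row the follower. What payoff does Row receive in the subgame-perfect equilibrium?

12

Work backward from Row's decision.
- c1 → Row plays A (best of 12, 7, 4, 3); Player 2 gets 0.
- c2 → Row plays B (best of 7, 10, 5, 0); Player 2 gets 1.
- c3 → Row plays B (best of 8, 12, 8, 11); Player 2 gets 11.
Maximizing over 0, 1, 11, Player 2 chooses c3. Subgame-perfect outcome: (B, c3) with payoffs (12, 11).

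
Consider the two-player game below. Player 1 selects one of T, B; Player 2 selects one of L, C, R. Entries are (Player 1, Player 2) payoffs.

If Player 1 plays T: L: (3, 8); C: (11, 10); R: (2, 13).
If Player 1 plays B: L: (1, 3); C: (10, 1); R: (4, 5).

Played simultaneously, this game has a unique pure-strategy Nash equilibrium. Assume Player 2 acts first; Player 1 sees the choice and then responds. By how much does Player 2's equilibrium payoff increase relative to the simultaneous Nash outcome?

5

Player 1 best-responds to each possible Player 2 move:
- L → Player 1 plays T (best of 3, 1); Player 2 gets 8.
- C → Player 1 plays T (best of 11, 10); Player 2 gets 10.
- R → Player 1 plays B (best of 2, 4); Player 2 gets 5.
Maximizing over 8, 10, 5, Player 2 chooses C. Subgame-perfect outcome: (T, C) with payoffs (11, 10).
Now find the simultaneous Nash equilibrium.
Player 1's best replies: L→T; C→T; R→B.
Player 2's best replies: T→R; B→R.
The unique mutual best reply is (B, R), giving (4, 5).
Player 2's commitment gain: 10 − 5 = 5.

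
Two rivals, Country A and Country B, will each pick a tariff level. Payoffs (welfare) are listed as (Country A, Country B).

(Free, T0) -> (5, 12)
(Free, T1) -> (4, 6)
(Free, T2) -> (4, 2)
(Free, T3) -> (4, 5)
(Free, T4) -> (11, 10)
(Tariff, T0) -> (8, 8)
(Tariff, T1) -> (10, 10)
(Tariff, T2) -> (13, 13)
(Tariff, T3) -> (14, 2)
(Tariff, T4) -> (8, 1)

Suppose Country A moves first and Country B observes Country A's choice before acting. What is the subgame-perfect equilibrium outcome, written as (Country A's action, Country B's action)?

(Tariff, T2)

Country B best-responds to each possible Country A move:
- Free → Country B plays T0 (best of 12, 6, 2, 5, 10); Country A gets 5.
- Tariff → Country B plays T2 (best of 8, 10, 13, 2, 1); Country A gets 13.
Country A's induced payoffs are 5, 13, so Country A commits to Tariff. Subgame-perfect outcome: (Tariff, T2) with payoffs (13, 13).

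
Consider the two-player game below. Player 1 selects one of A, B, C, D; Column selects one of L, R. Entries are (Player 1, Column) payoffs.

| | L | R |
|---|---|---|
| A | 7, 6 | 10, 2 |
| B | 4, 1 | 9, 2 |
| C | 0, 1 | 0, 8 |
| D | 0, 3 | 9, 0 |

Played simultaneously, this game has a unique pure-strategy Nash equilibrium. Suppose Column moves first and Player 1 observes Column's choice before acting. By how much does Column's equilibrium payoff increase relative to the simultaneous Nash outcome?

0

Solve by backward induction (Column leads).
- L: BR = A, leader payoff 6.
- R: BR = A, leader payoff 2.
Among 6, 2, the best is 6 at L. Subgame-perfect outcome: (A, L) with payoffs (7, 6).
For the simultaneous game, intersect best replies.
Player 1's best replies: L→A; R→A.
Column's best replies: A→L; B→R; C→R; D→L.
The unique mutual best reply is (A, L), giving (7, 6).
Column's commitment gain: 6 − 6 = 0.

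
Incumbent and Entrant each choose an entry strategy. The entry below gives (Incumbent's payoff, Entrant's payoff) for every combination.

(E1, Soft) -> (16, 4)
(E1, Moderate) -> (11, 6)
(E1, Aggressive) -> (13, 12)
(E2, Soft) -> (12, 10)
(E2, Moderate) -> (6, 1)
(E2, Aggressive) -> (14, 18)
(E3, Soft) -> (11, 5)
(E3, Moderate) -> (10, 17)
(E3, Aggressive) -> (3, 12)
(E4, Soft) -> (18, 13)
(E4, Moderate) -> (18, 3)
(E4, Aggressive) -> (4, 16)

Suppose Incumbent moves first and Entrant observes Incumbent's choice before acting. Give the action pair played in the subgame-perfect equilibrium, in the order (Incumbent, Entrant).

Solve by backward induction (Incumbent leads).
- E1 → Entrant plays Aggressive (best of 4, 6, 12); Incumbent gets 13.
- E2 → Entrant plays Aggressive (best of 10, 1, 18); Incumbent gets 14.
- E3 → Entrant plays Moderate (best of 5, 17, 12); Incumbent gets 10.
- E4 → Entrant plays Aggressive (best of 13, 3, 16); Incumbent gets 4.
Incumbent's induced payoffs are 13, 14, 10, 4, so Incumbent commits to E2. Subgame-perfect outcome: (E2, Aggressive) with payoffs (14, 18).

(E2, Aggressive)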